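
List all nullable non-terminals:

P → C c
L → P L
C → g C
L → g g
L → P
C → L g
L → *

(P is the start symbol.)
A non-terminal is nullable if it can derive ε (the empty string): either it has an ε-production, or it has a production whose right-hand side consists entirely of nullable non-terminals.

There are no ε-productions, so no non-terminal can derive ε.
No non-terminals are nullable.

Answer: None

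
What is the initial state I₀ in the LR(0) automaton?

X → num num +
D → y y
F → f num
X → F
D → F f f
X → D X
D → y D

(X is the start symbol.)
First, augment the grammar with X' → X
I₀ = CLOSURE({ [X' → . X] }):
  [X' → . X] has the dot before X: add [X → . num num +], [X → . F], [X → . D X]
  [X → . F] has the dot before F: add [F → . f num]
  [X → . D X] has the dot before D: add [D → . y y], [D → . F f f], [D → . y D]
No further items can be added.

I₀ = { [D → . F f f], [D → . y D], [D → . y y], [F → . f num], [X → . D X], [X → . F], [X → . num num +], [X' → . X] }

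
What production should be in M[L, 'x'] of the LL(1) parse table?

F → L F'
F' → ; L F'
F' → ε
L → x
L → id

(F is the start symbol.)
To find M[L, 'x'], we find productions for L where 'x' is in the predict set (PREDICT(N → α) = (FIRST(α) \ {ε}) ∪ (FOLLOW(N) if α ⇒* ε)).

L → x: PREDICT = { 'x' }
  'x' is in predict set, so this production goes in M[L, 'x']
L → id: PREDICT = { 'id' }

M[L, 'x'] = L → x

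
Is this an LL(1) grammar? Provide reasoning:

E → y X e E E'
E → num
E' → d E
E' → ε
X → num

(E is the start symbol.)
No. Predict set conflict for E': { 'd' }

A grammar is LL(1) if for each non-terminal N with multiple productions, the predict sets of those productions are pairwise disjoint, where PREDICT(N → α) = (FIRST(α) \ {ε}) ∪ (FOLLOW(N) if α ⇒* ε).

Relevant sets:
  FOLLOW(E') = { $, 'd' }

For E:
  PREDICT(E → y X e E E') = { 'y' }
  PREDICT(E → num) = { 'num' }
For E':
  PREDICT(E' → d E) = { 'd' }
  PREDICT(E' → ε) = { $, 'd' }
X has a single production, so nothing to check there.

Conflict found: Predict set conflict for E': { 'd' }
The grammar is NOT LL(1).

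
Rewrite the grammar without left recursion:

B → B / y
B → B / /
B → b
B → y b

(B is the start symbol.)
B is directly left-recursive. The standard transformation for
  A → A α₁ | ... | A α_m | β₁ | ... | β_n
is
  A  → β₁ A' | ... | β_n A'
  A' → α₁ A' | ... | α_m A' | ε

B → b becomes B → b B'
B → y b becomes B → y b B'
B → B / y becomes B' → / y B'
B → B / / becomes B' → / / B'
Add B' → ε

Resulting grammar:
B → b B'
B → y b B'
B' → / y B'
B' → / / B'
B' → ε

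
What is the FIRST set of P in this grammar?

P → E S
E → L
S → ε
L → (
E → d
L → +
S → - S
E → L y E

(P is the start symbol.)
{ '(', '+', 'd' }

To compute FIRST(P), examine every production with P on the left-hand side, reading each right-hand side left to right until a non-nullable symbol is reached.

FIRST sets of the other non-terminals involved (by the same procedure, iterated to a fixed point):
  FIRST(E) = { '(', '+', 'd' }

From P → E S:
  - E is a non-terminal: add FIRST(E) \ {ε} = { '(', '+', 'd' }
    E is not nullable, so stop

Collecting: FIRST(P) = { '(', '+', 'd' }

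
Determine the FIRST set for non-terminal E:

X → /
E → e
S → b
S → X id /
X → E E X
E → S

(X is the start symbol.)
To compute FIRST(E), examine every production with E on the left-hand side, reading each right-hand side left to right until a non-nullable symbol is reached.

FIRST sets of the other non-terminals involved (by the same procedure, iterated to a fixed point):
  FIRST(S) = { '/', 'b', 'e' }

From E → e:
  - e is a terminal: add 'e' and stop
From E → S:
  - S is a non-terminal: add FIRST(S) \ {ε} = { '/', 'b', 'e' }
    S is not nullable, so stop

Collecting: FIRST(E) = { '/', 'b', 'e' }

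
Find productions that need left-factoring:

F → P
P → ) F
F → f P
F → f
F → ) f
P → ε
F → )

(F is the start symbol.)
Left-factoring is needed when two productions for the same non-terminal
share a common prefix on the right-hand side.

Productions for F:
  F → P
  F → f P
  F → f
  F → ) f
  F → )
Productions for P:
  P → ) F
  P → ε

Found common prefix 'f' in productions for F
Found common prefix ')' in productions for F

Answer: Yes, F has productions with common prefix 'f'; F has productions with common prefix ')'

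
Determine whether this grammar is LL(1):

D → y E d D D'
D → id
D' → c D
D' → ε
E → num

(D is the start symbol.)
A grammar is LL(1) if for each non-terminal N with multiple productions, the predict sets of those productions are pairwise disjoint, where PREDICT(N → α) = (FIRST(α) \ {ε}) ∪ (FOLLOW(N) if α ⇒* ε).

Relevant sets:
  FOLLOW(D') = { $, 'c' }

For D:
  PREDICT(D → y E d D D') = { 'y' }
  PREDICT(D → id) = { 'id' }
For D':
  PREDICT(D' → c D) = { 'c' }
  PREDICT(D' → ε) = { $, 'c' }
E has a single production, so nothing to check there.

Conflict found: Predict set conflict for D': { 'c' }
The grammar is NOT LL(1).

Answer: No. Predict set conflict for D': { 'c' }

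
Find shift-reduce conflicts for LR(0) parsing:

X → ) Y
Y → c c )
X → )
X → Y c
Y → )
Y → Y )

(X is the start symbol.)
A shift-reduce conflict occurs when an LR(0) state has both:
  - a complete (reduce) item [A → α .] (dot at the end), and
  - a shift item [B → β . c γ] (dot before a terminal).

Augment with X' → X and build the canonical LR(0) collection (I0 = CLOSURE({[X' → . X]}), then GOTO on every symbol after a dot until no new states appear). It has 11 states:
  I0: { [X → . ) Y], [X → . )], [X → . Y c], [X' → . X], [Y → . )], [Y → . Y )], [Y → . c c )] }  — shift
  I1: { [X → ) . Y], [X → ) .], [Y → ) .], [Y → . )], [Y → . Y )], [Y → . c c )] }  — shift, 2 reduces
  I2: { [X' → X .] }  — accept
  I3: { [X → Y . c], [Y → Y . )] }  — shift
  I4: { [Y → c . c )] }  — shift
  I5: { [Y → c c . )] }  — shift
  I6: { [Y → c c ) .] }  — reduce
  I7: { [Y → Y ) .] }  — reduce
  I8: { [X → Y c .] }  — reduce
  I9: { [Y → ) .] }  — reduce
  I10: { [X → ) Y .], [Y → Y . )] }  — shift, reduce

I1 contains reduce items [X → ) .], [Y → ) .] and shift items [Y → . )], [Y → . c c )] — shift-reduce conflict.
I10 contains reduce item [X → ) Y .] and shift item [Y → Y . )] — shift-reduce conflict.

Answer: Yes — I1: [X → ) .] vs [Y → . )]; I10: [X → ) Y .] vs [Y → Y . )]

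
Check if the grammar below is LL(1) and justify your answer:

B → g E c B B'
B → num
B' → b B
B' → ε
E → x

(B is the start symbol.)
A grammar is LL(1) if for each non-terminal N with multiple productions, the predict sets of those productions are pairwise disjoint, where PREDICT(N → α) = (FIRST(α) \ {ε}) ∪ (FOLLOW(N) if α ⇒* ε).

Relevant sets:
  FOLLOW(B') = { $, 'b' }

For B:
  PREDICT(B → g E c B B') = { 'g' }
  PREDICT(B → num) = { 'num' }
For B':
  PREDICT(B' → b B) = { 'b' }
  PREDICT(B' → ε) = { $, 'b' }
E has a single production, so nothing to check there.

Conflict found: Predict set conflict for B': { 'b' }
The grammar is NOT LL(1).

Answer: No. Predict set conflict for B': { 'b' }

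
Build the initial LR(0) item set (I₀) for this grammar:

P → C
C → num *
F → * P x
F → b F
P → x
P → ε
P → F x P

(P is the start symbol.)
First, augment the grammar with P' → P
I₀ = CLOSURE({ [P' → . P] }):
  [P' → . P] has the dot before P: add [P → . C], [P → . x], [P → .], [P → . F x P]
  [P → . C] has the dot before C: add [C → . num *]
  [P → . F x P] has the dot before F: add [F → . * P x], [F → . b F]
No further items can be added.

I₀ = { [C → . num *], [F → . * P x], [F → . b F], [P → . C], [P → . F x P], [P → . x], [P → .], [P' → . P] }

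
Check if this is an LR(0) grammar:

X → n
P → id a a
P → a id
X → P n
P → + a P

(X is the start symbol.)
Augment with X' → X and build the canonical LR(0) collection (I0 = CLOSURE({[X' → . X]}), then GOTO on every symbol after a dot until no new states appear). It has 13 states:
  I0: { [P → . + a P], [P → . a id], [P → . id a a], [X → . P n], [X → . n], [X' → . X] }  — shift
  I1: { [P → + . a P] }  — shift
  I2: { [X → P . n] }  — shift
  I3: { [X' → X .] }  — accept
  I4: { [P → a . id] }  — shift
  I5: { [P → id . a a] }  — shift
  I6: { [X → n .] }  — reduce
  I7: { [P → id a . a] }  — shift
  I8: { [P → id a a .] }  — reduce
  I9: { [P → a id .] }  — reduce
  I10: { [X → P n .] }  — reduce
  I11: { [P → + a . P], [P → . + a P], [P → . a id], [P → . id a a] }  — shift
  I12: { [P → + a P .] }  — reduce

Every state is either a pure shift/goto state or contains exactly one complete item and nothing to shift — no conflicts. The grammar is LR(0).

Answer: Yes, the grammar is LR(0)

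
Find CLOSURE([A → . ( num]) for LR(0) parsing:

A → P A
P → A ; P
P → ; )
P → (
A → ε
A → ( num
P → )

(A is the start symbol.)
Start with: [A → . ( num]
The dot precedes the terminal '(', so nothing is added.

CLOSURE = { [A → . ( num] }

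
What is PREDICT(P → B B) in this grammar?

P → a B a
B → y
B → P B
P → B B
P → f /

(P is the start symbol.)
PREDICT(P → B B) = (FIRST(RHS) \ {ε}) ∪ (FOLLOW(P) if ε ∈ FIRST(RHS), i.e. RHS ⇒* ε)
FIRST(B) = { 'a', 'f', 'y' }
FIRST(B B) = { 'a', 'f', 'y' }
ε ∉ FIRST(B B), so FOLLOW(P) is not added.
PREDICT(P → B B) = { 'a', 'f', 'y' }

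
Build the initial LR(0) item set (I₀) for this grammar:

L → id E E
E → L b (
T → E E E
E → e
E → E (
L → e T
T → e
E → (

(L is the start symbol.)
First, augment the grammar with L' → L
I₀ = CLOSURE({ [L' → . L] }):
  [L' → . L] has the dot before L: add [L → . id E E], [L → . e T]
No further items can be added.

I₀ = { [L → . e T], [L → . id E E], [L' → . L] }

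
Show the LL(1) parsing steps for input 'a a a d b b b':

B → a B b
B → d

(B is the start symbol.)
Stack is shown with the top on the left.

Stack        Input            Action
------------------------------------
B $          a a a d b b b $  output B → a B b
a B b $      a a a d b b b $  match 'a'
B b $        a a d b b b $    output B → a B b
a B b b $    a a d b b b $    match 'a'
B b b $      a d b b b $      output B → a B b
a B b b b $  a d b b b $      match 'a'
B b b b $    d b b b $        output B → d
d b b b $    d b b b $        match 'd'
b b b $      b b b $          match 'b'
b b $        b b $            match 'b'
b $          b $              match 'b'
$            $                accept

The string is accepted.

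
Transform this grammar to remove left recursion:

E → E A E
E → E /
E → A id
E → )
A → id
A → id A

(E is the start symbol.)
E → A id E'
E → ) E'
E' → A E E'
E' → / E'
E' → ε
A → id
A → id A

E is directly left-recursive. The standard transformation for
  A → A α₁ | ... | A α_m | β₁ | ... | β_n
is
  A  → β₁ A' | ... | β_n A'
  A' → α₁ A' | ... | α_m A' | ε

E → A id becomes E → A id E'
E → ) becomes E → ) E'
E → E A E becomes E' → A E E'
E → E / becomes E' → / E'
Add E' → ε

Productions for other non-terminals are unchanged:
  A → id
  A → id A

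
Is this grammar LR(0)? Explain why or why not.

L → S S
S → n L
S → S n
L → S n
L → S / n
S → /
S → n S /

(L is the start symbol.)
A grammar is LR(0) if no state in the canonical LR(0) collection has:
  - both a shift item (dot before a terminal) and a complete item (shift-reduce conflict), or
  - two or more complete items (reduce-reduce conflict; the accept item [L' → L .] counts as a complete item here).

Augment with L' → L and build the canonical LR(0) collection (I0 = CLOSURE({[L' → . L]}), then GOTO on every symbol after a dot until no new states appear). It has 13 states:
  I0: { [L → . S / n], [L → . S S], [L → . S n], [L' → . L], [S → . /], [S → . S n], [S → . n L], [S → . n S /] }  — shift
  I1: { [S → / .] }  — reduce
  I2: { [L' → L .] }  — accept
  I3: { [L → S . / n], [L → S . S], [L → S . n], [S → . /], [S → . S n], [S → . n L], [S → . n S /], [S → S . n] }  — shift
  I4: { [L → . S / n], [L → . S S], [L → . S n], [S → . /], [S → . S n], [S → . n L], [S → . n S /], [S → n . L], [S → n . S /] }  — shift
  I5: { [S → n L .] }  — reduce
  I6: { [L → S . / n], [L → S . S], [L → S . n], [S → . /], [S → . S n], [S → . n L], [S → . n S /], [S → S . n], [S → n S . /] }  — shift
  I7: { [L → S / . n], [S → / .], [S → n S / .] }  — shift, 2 reduces
  I8: { [L → S S .], [S → S . n] }  — shift, reduce
  I9: { [L → . S / n], [L → . S S], [L → . S n], [L → S n .], [S → . /], [S → . S n], [S → . n L], [S → . n S /], [S → S n .], [S → n . L], [S → n . S /] }  — shift, 2 reduces
  I10: { [S → S n .] }  — reduce
  I11: { [L → S / n .] }  — reduce
  I12: { [L → S / . n], [S → / .] }  — shift, reduce

Conflict in state I7:
  Shift-reduce conflict between [S → / .] and [L → S / . n]
So the grammar is NOT LR(0).

Answer: No. Shift-reduce conflict between [S → / .] and [L → S / . n]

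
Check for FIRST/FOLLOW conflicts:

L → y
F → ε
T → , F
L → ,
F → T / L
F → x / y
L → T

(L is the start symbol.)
No FIRST/FOLLOW conflicts.

A FIRST/FOLLOW conflict occurs when a non-terminal N has a nullable alternative N → β (β ⇒* ε) and another alternative N → α with FIRST(α) ∩ FOLLOW(N) ≠ ∅: on such a lookahead the parser cannot decide between expanding α and letting N vanish via β.

Nullable non-terminals: F.
FIRST sets used below: FIRST(T) = { ',' }

F: nullable alternative(s) F → ε; FOLLOW(F) = { $, '/' }
  F → ε: FIRST \ {ε} = { } — this is the only nullable alternative, skip
  F → T / L: FIRST \ {ε} = { ',' } — disjoint from FOLLOW(F)
  F → x / y: FIRST \ {ε} = { 'x' } — disjoint from FOLLOW(F)

L, T have no nullable alternative, so no FIRST/FOLLOW check is needed there.

No FIRST/FOLLOW conflicts found.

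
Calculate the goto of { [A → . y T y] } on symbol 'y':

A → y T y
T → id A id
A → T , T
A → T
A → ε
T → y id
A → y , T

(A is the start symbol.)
{ [A → y . T y], [T → . id A id], [T → . y id] }

GOTO(I, 'y') = CLOSURE({ [A → αX.β] : [A → α.Xβ] ∈ I, X = 'y' })

Items with dot before 'y', with the dot advanced:
  [A → . y T y] → [A → y . T y]
Closure of the advanced items:
  [A → y . T y] has the dot before T: add [T → . id A id], [T → . y id]

GOTO = { [A → y . T y], [T → . id A id], [T → . y id] }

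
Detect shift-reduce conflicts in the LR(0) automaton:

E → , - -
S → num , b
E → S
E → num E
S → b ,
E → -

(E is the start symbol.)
No shift-reduce conflicts

A shift-reduce conflict occurs when an LR(0) state has both:
  - a complete (reduce) item [A → α .] (dot at the end), and
  - a shift item [B → β . c γ] (dot before a terminal).

Augment with E' → E and build the canonical LR(0) collection (I0 = CLOSURE({[E' → . E]}), then GOTO on every symbol after a dot until no new states appear). It has 13 states:
  I0: { [E → . , - -], [E → . -], [E → . S], [E → . num E], [E' → . E], [S → . b ,], [S → . num , b] }  — shift
  I1: { [E → , . - -] }  — shift
  I2: { [E → - .] }  — reduce
  I3: { [E' → E .] }  — accept
  I4: { [E → S .] }  — reduce
  I5: { [S → b . ,] }  — shift
  I6: { [E → . , - -], [E → . -], [E → . S], [E → . num E], [E → num . E], [S → . b ,], [S → . num , b], [S → num . , b] }  — shift
  I7: { [E → , . - -], [S → num , . b] }  — shift
  I8: { [E → num E .] }  — reduce
  I9: { [E → , - . -] }  — shift
  I10: { [S → num , b .] }  — reduce
  I11: { [E → , - - .] }  — reduce
  I12: { [S → b , .] }  — reduce

No state contains both a complete item and a shift item.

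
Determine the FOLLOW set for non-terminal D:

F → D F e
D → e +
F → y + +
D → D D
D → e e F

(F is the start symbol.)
{ 'e', 'y' }

To compute FOLLOW(D), find every occurrence of D on a right-hand side N → α D β: add FIRST(β) \ {ε}, and if β is empty or nullable also add FOLLOW(N). Iterate to a fixed point.

In F → D F e: D is followed by F e, add FIRST(F e) \ {ε} = { 'e', 'y' }
In D → D D: D is followed by D, add FIRST(D) \ {ε} = { 'e' }
In D → D D: D is at the end; this adds FOLLOW(D) to itself — nothing new

Taking the union: FOLLOW(D) = { 'e', 'y' }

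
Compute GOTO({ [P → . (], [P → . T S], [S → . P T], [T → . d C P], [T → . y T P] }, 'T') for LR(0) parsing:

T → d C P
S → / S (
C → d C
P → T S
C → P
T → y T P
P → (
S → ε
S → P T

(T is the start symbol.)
{ [P → . (], [P → . T S], [P → T . S], [S → . / S (], [S → . P T], [S → .], [T → . d C P], [T → . y T P] }

GOTO(I, 'T') = CLOSURE({ [A → αX.β] : [A → α.Xβ] ∈ I, X = 'T' })

Items with dot before 'T', with the dot advanced:
  [P → . T S] → [P → T . S]
Closure of the advanced items:
  [P → T . S] has the dot before S: add [S → . / S (], [S → .], [S → . P T]
  [S → . P T] has the dot before P: add [P → . T S], [P → . (]
  [P → . T S] has the dot before T: add [T → . d C P], [T → . y T P]

GOTO = { [P → . (], [P → . T S], [P → T . S], [S → . / S (], [S → . P T], [S → .], [T → . d C P], [T → . y T P] }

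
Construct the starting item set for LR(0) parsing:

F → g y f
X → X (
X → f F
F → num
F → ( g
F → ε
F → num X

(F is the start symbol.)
First, augment the grammar with F' → F
I₀ = CLOSURE({ [F' → . F] }):
  [F' → . F] has the dot before F: add [F → . g y f], [F → . num], [F → . ( g], [F → .], [F → . num X]
No further items can be added.

I₀ = { [F → . ( g], [F → . g y f], [F → . num X], [F → . num], [F → .], [F' → . F] }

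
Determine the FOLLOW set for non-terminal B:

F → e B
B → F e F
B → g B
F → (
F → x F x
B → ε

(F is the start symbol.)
To compute FOLLOW(B), find every occurrence of B on a right-hand side N → α B β: add FIRST(β) \ {ε}, and if β is empty or nullable also add FOLLOW(N). Iterate to a fixed point.

In F → e B: B is at the end, add FOLLOW(F)
In B → g B: B is at the end; this adds FOLLOW(B) to itself — nothing new

The FOLLOW sets referred to above (computed the same way, to a fixed point):
  FOLLOW(F) = { $, 'e', 'x' }

Taking the union: FOLLOW(B) = { $, 'e', 'x' }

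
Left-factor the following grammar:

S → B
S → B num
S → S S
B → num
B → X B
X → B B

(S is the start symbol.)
S → B S'
S' → ε
S' → num
S → S S
B → num
B → X B
X → B B

Left-factoring transforms A → αβ₁ | αβ₂ into A → αA' and A' → β₁ | β₂
(α is the longest common prefix among the alternatives). Repeat until
no nonterminal has two alternatives with a common prefix.

Round 1: S has alternatives sharing prefix 'B'. Introduce S': S → B S'
  Add: S' → ε
  Add: S' → num

No remaining common prefixes — done.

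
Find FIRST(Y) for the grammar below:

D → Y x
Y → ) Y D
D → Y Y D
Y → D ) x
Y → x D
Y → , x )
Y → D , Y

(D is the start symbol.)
{ ')', ',', 'x' }

FIRST sets of the other non-terminals involved (by the same procedure, iterated to a fixed point):
  FIRST(D) = { ')', ',', 'x' }

From Y → ) Y D:
  - ')' is a terminal: add ')' and stop
From Y → D ) x:
  - D is a non-terminal: add FIRST(D) \ {ε} = { ')', ',', 'x' }
    D is not nullable, so stop
From Y → x D:
  - x is a terminal: add 'x' and stop
From Y → , x ):
  - ',' is a terminal: add ',' and stop
From Y → D , Y:
  - D is a non-terminal: add FIRST(D) \ {ε} = { ')', ',', 'x' }
    D is not nullable, so stop

Collecting: FIRST(Y) = { ')', ',', 'x' }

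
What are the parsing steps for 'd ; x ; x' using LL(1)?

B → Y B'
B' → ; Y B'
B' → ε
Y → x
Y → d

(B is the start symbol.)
Stack is shown with the top on the left.

Stack     Input        Action
-----------------------------
B $       d ; x ; x $  output B → Y B'
Y B' $    d ; x ; x $  output Y → d
d B' $    d ; x ; x $  match 'd'
B' $      ; x ; x $    output B' → ; Y B'
; Y B' $  ; x ; x $    match ';'
Y B' $    x ; x $      output Y → x
x B' $    x ; x $      match 'x'
B' $      ; x $        output B' → ; Y B'
; Y B' $  ; x $        match ';'
Y B' $    x $          output Y → x
x B' $    x $          match 'x'
B' $      $            output B' → ε
$         $            accept

The string is accepted.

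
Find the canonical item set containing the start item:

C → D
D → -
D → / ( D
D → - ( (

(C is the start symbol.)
{ [C → . D], [C' → . C], [D → . - ( (], [D → . -], [D → . / ( D] }

First, augment the grammar with C' → C
I₀ = CLOSURE({ [C' → . C] }):
  [C' → . C] has the dot before C: add [C → . D]
  [C → . D] has the dot before D: add [D → . -], [D → . / ( D], [D → . - ( (]
No further items can be added.

I₀ = { [C → . D], [C' → . C], [D → . - ( (], [D → . -], [D → . / ( D] }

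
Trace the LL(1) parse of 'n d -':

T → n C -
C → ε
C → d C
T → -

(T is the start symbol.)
LL(1) parsing maintains a stack (initially the start symbol over $) and the input. At each step: if the stack top is a terminal, match it against the current input token; if it is a non-terminal N, replace it with the RHS of M[N, lookahead] (the unique production whose predict set contains the lookahead).

Stack is shown with the top on the left.

Stack    Input    Action
------------------------
T $      n d - $  output T → n C -
n C - $  n d - $  match 'n'
C - $    d - $    output C → d C
d C - $  d - $    match 'd'
C - $    - $      output C → ε
- $      - $      match '-'
$        $        accept

The string is accepted.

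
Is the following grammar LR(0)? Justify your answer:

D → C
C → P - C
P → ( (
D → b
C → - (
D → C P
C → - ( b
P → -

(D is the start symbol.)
Augment with D' → D and build the canonical LR(0) collection (I0 = CLOSURE({[D' → . D]}), then GOTO on every symbol after a dot until no new states appear). It has 14 states:
  I0: { [C → . - ( b], [C → . - (], [C → . P - C], [D → . C P], [D → . C], [D → . b], [D' → . D], [P → . ( (], [P → . -] }  — shift
  I1: { [P → ( . (] }  — shift
  I2: { [C → - . ( b], [C → - . (], [P → - .] }  — shift, reduce
  I3: { [D → C . P], [D → C .], [P → . ( (], [P → . -] }  — shift, reduce
  I4: { [D' → D .] }  — accept
  I5: { [C → P . - C] }  — shift
  I6: { [D → b .] }  — reduce
  I7: { [C → . - ( b], [C → . - (], [C → . P - C], [C → P - . C], [P → . ( (], [P → . -] }  — shift
  I8: { [C → P - C .] }  — reduce
  I9: { [P → - .] }  — reduce
  I10: { [D → C P .] }  — reduce
  I11: { [C → - ( . b], [C → - ( .] }  — shift, reduce
  I12: { [C → - ( b .] }  — reduce
  I13: { [P → ( ( .] }  — reduce

Conflict in state I2:
  Shift-reduce conflict between [P → - .] and [C → - . (]
So the grammar is NOT LR(0).

Answer: No. Shift-reduce conflict between [P → - .] and [C → - . (]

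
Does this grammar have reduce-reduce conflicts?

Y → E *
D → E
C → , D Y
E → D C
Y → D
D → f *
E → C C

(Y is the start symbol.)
No reduce-reduce conflicts

A reduce-reduce conflict occurs when an LR(0) state has two complete items [A → α .] and [B → β .] — both call for a reduction, and with no lookahead the parser cannot choose between them.

Augment with Y' → Y and build the canonical LR(0) collection (I0 = CLOSURE({[Y' → . Y]}), then GOTO on every symbol after a dot until no new states appear). It has 15 states:
  I0: { [C → . , D Y], [D → . E], [D → . f *], [E → . C C], [E → . D C], [Y → . D], [Y → . E *], [Y' → . Y] }  — shift
  I1: { [C → , . D Y], [C → . , D Y], [D → . E], [D → . f *], [E → . C C], [E → . D C] }  — shift
  I2: { [C → . , D Y], [E → C . C] }  — shift
  I3: { [C → . , D Y], [E → D . C], [Y → D .] }  — shift, reduce
  I4: { [D → E .], [Y → E . *] }  — shift, reduce
  I5: { [Y' → Y .] }  — accept
  I6: { [D → f . *] }  — shift
  I7: { [D → f * .] }  — reduce
  I8: { [Y → E * .] }  — reduce
  I9: { [E → D C .] }  — reduce
  I10: { [E → C C .] }  — reduce
  I11: { [C → , D . Y], [C → . , D Y], [D → . E], [D → . f *], [E → . C C], [E → . D C], [E → D . C], [Y → . D], [Y → . E *] }  — shift
  I12: { [D → E .] }  — reduce
  I13: { [C → . , D Y], [E → C . C], [E → D C .] }  — shift, reduce
  I14: { [C → , D Y .] }  — reduce

No state contains more than one complete item.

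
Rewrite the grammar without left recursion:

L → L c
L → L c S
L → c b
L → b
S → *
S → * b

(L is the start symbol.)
L → c b L'
L → b L'
L' → c L'
L' → c S L'
L' → ε
S → *
S → * b

L is directly left-recursive. The standard transformation for
  A → A α₁ | ... | A α_m | β₁ | ... | β_n
is
  A  → β₁ A' | ... | β_n A'
  A' → α₁ A' | ... | α_m A' | ε

L → c b becomes L → c b L'
L → b becomes L → b L'
L → L c becomes L' → c L'
L → L c S becomes L' → c S L'
Add L' → ε

Productions for other non-terminals are unchanged:
  S → *
  S → * b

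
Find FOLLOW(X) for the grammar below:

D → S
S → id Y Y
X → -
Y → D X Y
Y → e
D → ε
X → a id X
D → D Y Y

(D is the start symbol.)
{ '-', 'a', 'e', 'id' }

In Y → D X Y: X is followed by Y, add FIRST(Y) \ {ε} = { '-', 'a', 'e', 'id' }
In X → a id X: X is at the end; this adds FOLLOW(X) to itself — nothing new

Taking the union: FOLLOW(X) = { '-', 'a', 'e', 'id' }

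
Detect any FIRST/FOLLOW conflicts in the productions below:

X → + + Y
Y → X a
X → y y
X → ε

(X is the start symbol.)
A FIRST/FOLLOW conflict occurs when a non-terminal N has a nullable alternative N → β (β ⇒* ε) and another alternative N → α with FIRST(α) ∩ FOLLOW(N) ≠ ∅: on such a lookahead the parser cannot decide between expanding α and letting N vanish via β.

Nullable non-terminals: X.

X: nullable alternative(s) X → ε; FOLLOW(X) = { $, 'a' }
  X → + + Y: FIRST \ {ε} = { '+' } — disjoint from FOLLOW(X)
  X → y y: FIRST \ {ε} = { 'y' } — disjoint from FOLLOW(X)
  X → ε: FIRST \ {ε} = { } — this is the only nullable alternative, skip

Y has no nullable alternative, so no FIRST/FOLLOW check is needed there.

No FIRST/FOLLOW conflicts found.

Answer: No FIRST/FOLLOW conflicts.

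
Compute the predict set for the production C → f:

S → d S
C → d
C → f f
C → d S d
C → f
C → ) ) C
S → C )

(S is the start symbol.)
PREDICT(C → f) = (FIRST(RHS) \ {ε}) ∪ (FOLLOW(C) if ε ∈ FIRST(RHS), i.e. RHS ⇒* ε)
FIRST(f) = { 'f' }
ε ∉ FIRST(f), so FOLLOW(C) is not added.
PREDICT(C → f) = { 'f' }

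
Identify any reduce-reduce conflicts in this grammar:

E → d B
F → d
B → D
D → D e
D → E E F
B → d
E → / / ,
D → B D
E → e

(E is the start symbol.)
Yes — I14: [B → D .] vs [D → B D .]

Augment with E' → E and build the canonical LR(0) collection (I0 = CLOSURE({[E' → . E]}), then GOTO on every symbol after a dot until no new states appear). It has 17 states:
  I0: { [E → . / / ,], [E → . d B], [E → . e], [E' → . E] }  — shift
  I1: { [E → / . / ,] }  — shift
  I2: { [E' → E .] }  — accept
  I3: { [B → . D], [B → . d], [D → . B D], [D → . D e], [D → . E E F], [E → . / / ,], [E → . d B], [E → . e], [E → d . B] }  — shift
  I4: { [E → e .] }  — reduce
  I5: { [B → . D], [B → . d], [D → . B D], [D → . D e], [D → . E E F], [D → B . D], [E → . / / ,], [E → . d B], [E → . e], [E → d B .] }  — shift, reduce
  I6: { [B → D .], [D → D . e] }  — shift, reduce
  I7: { [D → E . E F], [E → . / / ,], [E → . d B], [E → . e] }  — shift
  I8: { [B → . D], [B → . d], [B → d .], [D → . B D], [D → . D e], [D → . E E F], [E → . / / ,], [E → . d B], [E → . e], [E → d . B] }  — shift, reduce
  I9: { [D → E E . F], [F → . d] }  — shift
  I10: { [D → E E F .] }  — reduce
  I11: { [F → d .] }  — reduce
  I12: { [D → D e .] }  — reduce
  I13: { [B → . D], [B → . d], [D → . B D], [D → . D e], [D → . E E F], [D → B . D], [E → . / / ,], [E → . d B], [E → . e] }  — shift
  I14: { [B → D .], [D → B D .], [D → D . e] }  — shift, 2 reduces
  I15: { [E → / / . ,] }  — shift
  I16: { [E → / / , .] }  — reduce

I14 contains complete items [B → D .], [D → B D .] — reduce-reduce conflict.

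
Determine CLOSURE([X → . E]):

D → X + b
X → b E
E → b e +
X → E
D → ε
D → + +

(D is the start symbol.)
Start with: [X → . E]
  [X → . E] has the dot before E: add [E → . b e +]
No further items can be added.

CLOSURE = { [E → . b e +], [X → . E] }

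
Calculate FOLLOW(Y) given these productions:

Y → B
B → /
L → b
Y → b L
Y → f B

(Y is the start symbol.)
{ $ }

To compute FOLLOW(Y), find every occurrence of Y on a right-hand side N → α Y β: add FIRST(β) \ {ε}, and if β is empty or nullable also add FOLLOW(N). Iterate to a fixed point.

Y is the start symbol, so $ ∈ FOLLOW(Y).
Y does not occur on any right-hand side.

Taking the union: FOLLOW(Y) = { $ }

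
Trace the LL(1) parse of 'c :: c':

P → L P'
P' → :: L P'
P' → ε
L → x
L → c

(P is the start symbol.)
Stack is shown with the top on the left.

Stack      Input     Action
---------------------------
P $        c :: c $  output P → L P'
L P' $     c :: c $  output L → c
c P' $     c :: c $  match 'c'
P' $       :: c $    output P' → :: L P'
:: L P' $  :: c $    match '::'
L P' $     c $       output L → c
c P' $     c $       match 'c'
P' $       $         output P' → ε
$          $         accept

The string is accepted.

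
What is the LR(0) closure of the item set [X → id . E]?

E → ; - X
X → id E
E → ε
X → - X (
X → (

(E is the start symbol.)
Start with: [X → id . E]
  [X → id . E] has the dot before E: add [E → . ; - X], [E → .]
No further items can be added.

CLOSURE = { [E → . ; - X], [E → .], [X → id . E] }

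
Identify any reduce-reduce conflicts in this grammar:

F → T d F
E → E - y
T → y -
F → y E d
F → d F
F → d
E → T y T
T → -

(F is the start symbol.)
Yes — I6: [T → - .] vs [T → y - .]

A reduce-reduce conflict occurs when an LR(0) state has two complete items [A → α .] and [B → β .] — both call for a reduction, and with no lookahead the parser cannot choose between them.

Augment with F' → F and build the canonical LR(0) collection (I0 = CLOSURE({[F' → . F]}), then GOTO on every symbol after a dot until no new states appear). It has 19 states:
  I0: { [F → . T d F], [F → . d F], [F → . d], [F → . y E d], [F' → . F], [T → . -], [T → . y -] }  — shift
  I1: { [T → - .] }  — reduce
  I2: { [F' → F .] }  — accept
  I3: { [F → T . d F] }  — shift
  I4: { [F → . T d F], [F → . d F], [F → . d], [F → . y E d], [F → d . F], [F → d .], [T → . -], [T → . y -] }  — shift, reduce
  I5: { [E → . E - y], [E → . T y T], [F → y . E d], [T → . -], [T → . y -], [T → y . -] }  — shift
  I6: { [T → - .], [T → y - .] }  — 2 reduces
  I7: { [E → E . - y], [F → y E . d] }  — shift
  I8: { [E → T . y T] }  — shift
  I9: { [T → y . -] }  — shift
  I10: { [T → y - .] }  — reduce
  I11: { [E → T y . T], [T → . -], [T → . y -] }  — shift
  I12: { [E → T y T .] }  — reduce
  I13: { [E → E - . y] }  — shift
  I14: { [F → y E d .] }  — reduce
  I15: { [E → E - y .] }  — reduce
  I16: { [F → d F .] }  — reduce
  I17: { [F → . T d F], [F → . d F], [F → . d], [F → . y E d], [F → T d . F], [T → . -], [T → . y -] }  — shift
  I18: { [F → T d F .] }  — reduce

I6 contains complete items [T → - .], [T → y - .] — reduce-reduce conflict.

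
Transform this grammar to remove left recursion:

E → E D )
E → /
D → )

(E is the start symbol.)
E → / E'
E' → D ) E'
E' → ε
D → )

E is directly left-recursive. The standard transformation for
  A → A α₁ | ... | A α_m | β₁ | ... | β_n
is
  A  → β₁ A' | ... | β_n A'
  A' → α₁ A' | ... | α_m A' | ε

E → / becomes E → / E'
E → E D ) becomes E' → D ) E'
Add E' → ε

Productions for other non-terminals are unchanged:
  D → )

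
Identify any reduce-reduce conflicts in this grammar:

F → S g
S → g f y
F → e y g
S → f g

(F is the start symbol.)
A reduce-reduce conflict occurs when an LR(0) state has two complete items [A → α .] and [B → β .] — both call for a reduction, and with no lookahead the parser cannot choose between them.

Augment with F' → F and build the canonical LR(0) collection (I0 = CLOSURE({[F' → . F]}), then GOTO on every symbol after a dot until no new states appear). It has 12 states:
  I0: { [F → . S g], [F → . e y g], [F' → . F], [S → . f g], [S → . g f y] }  — shift
  I1: { [F' → F .] }  — accept
  I2: { [F → S . g] }  — shift
  I3: { [F → e . y g] }  — shift
  I4: { [S → f . g] }  — shift
  I5: { [S → g . f y] }  — shift
  I6: { [S → g f . y] }  — shift
  I7: { [S → g f y .] }  — reduce
  I8: { [S → f g .] }  — reduce
  I9: { [F → e y . g] }  — shift
  I10: { [F → e y g .] }  — reduce
  I11: { [F → S g .] }  — reduce

No state contains more than one complete item.

Answer: No reduce-reduce conflicts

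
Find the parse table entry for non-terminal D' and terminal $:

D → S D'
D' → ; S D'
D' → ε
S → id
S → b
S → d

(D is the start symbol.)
D' → ε

To find M[D', $], we find productions for D' where $ is in the predict set (PREDICT(N → α) = (FIRST(α) \ {ε}) ∪ (FOLLOW(N) if α ⇒* ε)).

Relevant sets:
  FOLLOW(D') = { $ }

D' → ; S D': PREDICT = { ';' }
D' → ε: PREDICT = { $ }
  $ is in predict set, so this production goes in M[D', $]

M[D', $] = D' → ε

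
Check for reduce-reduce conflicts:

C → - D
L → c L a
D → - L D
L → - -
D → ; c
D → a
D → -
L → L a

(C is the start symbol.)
Augment with C' → C and build the canonical LR(0) collection (I0 = CLOSURE({[C' → . C]}), then GOTO on every symbol after a dot until no new states appear). It has 16 states:
  I0: { [C → . - D], [C' → . C] }  — shift
  I1: { [C → - . D], [D → . - L D], [D → . -], [D → . ; c], [D → . a] }  — shift
  I2: { [C' → C .] }  — accept
  I3: { [D → - . L D], [D → - .], [L → . - -], [L → . L a], [L → . c L a] }  — shift, reduce
  I4: { [D → ; . c] }  — shift
  I5: { [C → - D .] }  — reduce
  I6: { [D → a .] }  — reduce
  I7: { [D → ; c .] }  — reduce
  I8: { [L → - . -] }  — shift
  I9: { [D → - L . D], [D → . - L D], [D → . -], [D → . ; c], [D → . a], [L → L . a] }  — shift
  I10: { [L → . - -], [L → . L a], [L → . c L a], [L → c . L a] }  — shift
  I11: { [L → L . a], [L → c L . a] }  — shift
  I12: { [L → L a .], [L → c L a .] }  — 2 reduces
  I13: { [D → - L D .] }  — reduce
  I14: { [D → a .], [L → L a .] }  — 2 reduces
  I15: { [L → - - .] }  — reduce

I12 contains complete items [L → L a .], [L → c L a .] — reduce-reduce conflict.
I14 contains complete items [D → a .], [L → L a .] — reduce-reduce conflict.

Answer: Yes — I12: [L → L a .] vs [L → c L a .]; I14: [D → a .] vs [L → L a .]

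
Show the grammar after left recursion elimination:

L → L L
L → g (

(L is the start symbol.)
L is directly left-recursive. The standard transformation for
  A → A α₁ | ... | A α_m | β₁ | ... | β_n
is
  A  → β₁ A' | ... | β_n A'
  A' → α₁ A' | ... | α_m A' | ε

L → g ( becomes L → g ( L'
L → L L becomes L' → L L'
Add L' → ε

Resulting grammar:
L → g ( L'
L' → L L'
L' → ε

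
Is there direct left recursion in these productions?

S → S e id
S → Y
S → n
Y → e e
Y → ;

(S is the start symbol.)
Yes, S is left-recursive

Direct left recursion occurs when N → N α for some non-terminal N (the right-hand side begins with the left-hand side itself).

S → S e id: LEFT RECURSIVE (starts with S)
S → Y: starts with Y
S → n: starts with n
Y → e e: starts with e
Y → ;: starts with ';'

The grammar has direct left recursion on: S.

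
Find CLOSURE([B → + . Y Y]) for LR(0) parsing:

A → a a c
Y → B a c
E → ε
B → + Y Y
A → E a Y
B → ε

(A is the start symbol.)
{ [B → + . Y Y], [B → . + Y Y], [B → .], [Y → . B a c] }

Start with: [B → + . Y Y]
  [B → + . Y Y] has the dot before Y: add [Y → . B a c]
  [Y → . B a c] has the dot before B: add [B → . + Y Y], [B → .]
No further items can be added.

CLOSURE = { [B → + . Y Y], [B → . + Y Y], [B → .], [Y → . B a c] }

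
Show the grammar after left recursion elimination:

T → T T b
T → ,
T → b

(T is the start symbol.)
T → , T'
T → b T'
T' → T b T'
T' → ε

T is directly left-recursive. The standard transformation for
  A → A α₁ | ... | A α_m | β₁ | ... | β_n
is
  A  → β₁ A' | ... | β_n A'
  A' → α₁ A' | ... | α_m A' | ε

T → , becomes T → , T'
T → b becomes T → b T'
T → T T b becomes T' → T b T'
Add T' → ε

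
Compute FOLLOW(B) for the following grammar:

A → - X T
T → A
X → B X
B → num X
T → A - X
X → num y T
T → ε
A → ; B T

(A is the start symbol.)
To compute FOLLOW(B), find every occurrence of B on a right-hand side N → α B β: add FIRST(β) \ {ε}, and if β is empty or nullable also add FOLLOW(N). Iterate to a fixed point.

In X → B X: B is followed by X, add FIRST(X) \ {ε} = { 'num' }
In A → ; B T: B is followed by T, add FIRST(T) \ {ε} = { '-', ';' }
  T is nullable, so also add FOLLOW(A)

The FOLLOW sets referred to above (computed the same way, to a fixed point):
  FOLLOW(A) = { $, '-', ';', 'num' }

Taking the union: FOLLOW(B) = { $, '-', ';', 'num' }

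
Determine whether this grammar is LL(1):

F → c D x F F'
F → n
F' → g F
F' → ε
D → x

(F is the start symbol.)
No. Predict set conflict for F': { 'g' }

Relevant sets:
  FOLLOW(F') = { $, 'g' }

For F:
  PREDICT(F → c D x F F') = { 'c' }
  PREDICT(F → n) = { 'n' }
For F':
  PREDICT(F' → g F) = { 'g' }
  PREDICT(F' → ε) = { $, 'g' }
D has a single production, so nothing to check there.

Conflict found: Predict set conflict for F': { 'g' }
The grammar is NOT LL(1).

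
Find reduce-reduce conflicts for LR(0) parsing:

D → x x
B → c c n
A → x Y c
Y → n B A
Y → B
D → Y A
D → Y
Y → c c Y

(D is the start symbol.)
No reduce-reduce conflicts

A reduce-reduce conflict occurs when an LR(0) state has two complete items [A → α .] and [B → β .] — both call for a reduction, and with no lookahead the parser cannot choose between them.

Augment with D' → D and build the canonical LR(0) collection (I0 = CLOSURE({[D' → . D]}), then GOTO on every symbol after a dot until no new states appear). It has 20 states:
  I0: { [B → . c c n], [D → . Y A], [D → . Y], [D → . x x], [D' → . D], [Y → . B], [Y → . c c Y], [Y → . n B A] }  — shift
  I1: { [Y → B .] }  — reduce
  I2: { [D' → D .] }  — accept
  I3: { [A → . x Y c], [D → Y . A], [D → Y .] }  — shift, reduce
  I4: { [B → c . c n], [Y → c . c Y] }  — shift
  I5: { [B → . c c n], [Y → n . B A] }  — shift
  I6: { [D → x . x] }  — shift
  I7: { [D → x x .] }  — reduce
  I8: { [A → . x Y c], [Y → n B . A] }  — shift
  I9: { [B → c . c n] }  — shift
  I10: { [B → c c . n] }  — shift
  I11: { [B → c c n .] }  — reduce
  I12: { [Y → n B A .] }  — reduce
  I13: { [A → x . Y c], [B → . c c n], [Y → . B], [Y → . c c Y], [Y → . n B A] }  — shift
  I14: { [A → x Y . c] }  — shift
  I15: { [A → x Y c .] }  — reduce
  I16: { [B → . c c n], [B → c c . n], [Y → . B], [Y → . c c Y], [Y → . n B A], [Y → c c . Y] }  — shift
  I17: { [Y → c c Y .] }  — reduce
  I18: { [B → . c c n], [B → c c n .], [Y → n . B A] }  — shift, reduce
  I19: { [D → Y A .] }  — reduce

No state contains more than one complete item.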